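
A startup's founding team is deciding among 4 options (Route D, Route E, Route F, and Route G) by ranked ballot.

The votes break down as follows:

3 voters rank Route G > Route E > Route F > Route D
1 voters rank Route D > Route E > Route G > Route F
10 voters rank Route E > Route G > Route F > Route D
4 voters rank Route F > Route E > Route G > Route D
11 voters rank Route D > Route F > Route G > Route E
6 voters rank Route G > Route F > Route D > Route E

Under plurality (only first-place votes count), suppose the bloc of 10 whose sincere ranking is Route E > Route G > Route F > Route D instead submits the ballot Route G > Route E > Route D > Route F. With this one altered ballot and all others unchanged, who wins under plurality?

Route G

First-place totals with the altered ballot: Route D 12, Route E 0, Route F 4, Route G 19.
The switch changes the winner from Route D to Route G.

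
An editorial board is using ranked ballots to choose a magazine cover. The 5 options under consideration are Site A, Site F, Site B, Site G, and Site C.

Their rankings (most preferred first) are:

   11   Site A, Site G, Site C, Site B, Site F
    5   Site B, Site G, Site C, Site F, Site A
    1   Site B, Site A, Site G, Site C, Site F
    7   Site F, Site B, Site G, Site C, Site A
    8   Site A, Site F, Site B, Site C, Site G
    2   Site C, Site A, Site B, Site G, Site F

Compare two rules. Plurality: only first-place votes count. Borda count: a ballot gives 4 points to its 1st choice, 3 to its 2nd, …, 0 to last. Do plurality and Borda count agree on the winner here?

Yes

Plurality first-place counts: Site A 19, Site F 7, Site B 6, Site G 0, Site C 2 → Site A.
Borda totals: Site A 85, Site F 57, Site B 76, Site G 66, Site C 56 → Site A.
The two rules agree on Site A.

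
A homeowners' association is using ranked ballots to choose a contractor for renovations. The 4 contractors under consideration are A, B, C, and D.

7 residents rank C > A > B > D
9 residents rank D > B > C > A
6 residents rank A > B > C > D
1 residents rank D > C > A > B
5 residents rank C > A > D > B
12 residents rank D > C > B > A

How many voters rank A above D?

18

Ballots ranking A above D: 7+6+5 = 18.
Ballots ranking D above A: 9+1+12 = 22.
So 18 of 40 voters prefer A to D.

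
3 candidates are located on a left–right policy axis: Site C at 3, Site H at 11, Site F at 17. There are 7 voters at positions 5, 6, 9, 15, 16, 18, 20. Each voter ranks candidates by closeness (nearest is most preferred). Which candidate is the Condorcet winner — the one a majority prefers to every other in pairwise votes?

Site F

With single-peaked preferences on a line, the Condorcet winner is the candidate closest to the median voter.
The median voter (position 15) is closest to Site F at 17.
Check: Site F vs Site H — voters closer to Site F: 4 of 7.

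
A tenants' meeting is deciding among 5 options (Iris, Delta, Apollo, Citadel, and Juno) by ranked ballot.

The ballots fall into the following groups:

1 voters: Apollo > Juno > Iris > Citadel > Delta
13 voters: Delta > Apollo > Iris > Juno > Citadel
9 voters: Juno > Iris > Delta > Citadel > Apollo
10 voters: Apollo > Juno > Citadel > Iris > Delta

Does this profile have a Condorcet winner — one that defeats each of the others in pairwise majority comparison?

Head-to-head results (33 voters total):
Iris vs Delta: Iris wins 20–13.
Iris vs Apollo: Apollo wins 24–9.
Iris vs Citadel: Iris wins 23–10.
Iris vs Juno: Juno wins 20–13.
Delta vs Apollo: Delta wins 22–11.
Delta vs Citadel: Delta wins 22–11.
Delta vs Juno: Juno wins 20–13.
Apollo vs Citadel: Apollo wins 24–9.
Apollo vs Juno: Apollo wins 24–9.
Citadel vs Juno: Juno wins 33–0.
No candidate beats all others: Iris beats Delta beats Apollo beats Iris, a majority cycle.

No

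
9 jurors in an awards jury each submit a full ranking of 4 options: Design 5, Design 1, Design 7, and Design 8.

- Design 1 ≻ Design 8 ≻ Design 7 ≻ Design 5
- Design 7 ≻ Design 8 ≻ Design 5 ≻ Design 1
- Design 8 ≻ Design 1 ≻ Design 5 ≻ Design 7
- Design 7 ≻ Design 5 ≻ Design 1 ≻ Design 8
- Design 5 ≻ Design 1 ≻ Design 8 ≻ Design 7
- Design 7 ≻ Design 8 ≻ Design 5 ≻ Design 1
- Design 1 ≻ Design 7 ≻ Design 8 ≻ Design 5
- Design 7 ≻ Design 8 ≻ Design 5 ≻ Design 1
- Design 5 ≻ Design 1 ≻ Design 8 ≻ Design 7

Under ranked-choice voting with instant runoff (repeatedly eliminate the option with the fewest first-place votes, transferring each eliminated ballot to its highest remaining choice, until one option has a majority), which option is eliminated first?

Round 1: Design 7 4, Design 5 2, Design 1 2, Design 8 1. Design 8 has the fewest and is eliminated.
Round 2: Design 7 4, Design 1 3, Design 5 2. Design 5 has the fewest and is eliminated.
Round 3: Design 1 5, Design 7 4. Design 1 has a majority.

Design 8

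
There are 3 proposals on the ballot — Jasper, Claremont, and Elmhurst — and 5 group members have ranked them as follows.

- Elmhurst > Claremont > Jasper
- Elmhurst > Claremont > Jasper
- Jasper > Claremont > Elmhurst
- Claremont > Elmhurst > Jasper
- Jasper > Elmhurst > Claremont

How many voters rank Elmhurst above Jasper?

3

Ballots ranking Elmhurst above Jasper: 3.
Ballots ranking Jasper above Elmhurst: 2.
So 3 of 5 voters prefer Elmhurst to Jasper.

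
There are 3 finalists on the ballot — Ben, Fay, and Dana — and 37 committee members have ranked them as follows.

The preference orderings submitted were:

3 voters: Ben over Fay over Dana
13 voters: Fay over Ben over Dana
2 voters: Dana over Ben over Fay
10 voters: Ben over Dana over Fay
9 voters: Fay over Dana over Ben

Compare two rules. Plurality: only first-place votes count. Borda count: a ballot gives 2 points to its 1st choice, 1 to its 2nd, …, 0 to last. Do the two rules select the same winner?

Plurality first-place counts: Ben 13, Fay 22, Dana 2 → Fay.
Borda totals: Ben 41, Fay 47, Dana 23 → Fay.
The two rules agree on Fay.

Yes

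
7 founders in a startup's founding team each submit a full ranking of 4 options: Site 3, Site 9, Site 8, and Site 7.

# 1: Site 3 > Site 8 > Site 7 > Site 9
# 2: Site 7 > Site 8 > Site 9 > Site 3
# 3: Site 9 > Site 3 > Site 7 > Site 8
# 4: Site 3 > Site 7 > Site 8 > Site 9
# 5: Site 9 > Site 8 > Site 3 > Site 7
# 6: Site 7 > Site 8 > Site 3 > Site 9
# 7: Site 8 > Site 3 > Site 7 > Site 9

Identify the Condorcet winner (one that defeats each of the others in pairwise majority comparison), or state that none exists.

There is no Condorcet winner

Head-to-head results (7 voters total):
Site 3 vs Site 9: Site 3 wins 4–3.
Site 3 vs Site 8: Site 8 wins 4–3.
Site 3 vs Site 7: Site 3 wins 5–2.
Site 9 vs Site 8: Site 8 wins 5–2.
Site 9 vs Site 7: Site 7 wins 5–2.
Site 8 vs Site 7: Site 7 wins 4–3.
No candidate beats all others: Site 3 beats Site 7 beats Site 8 beats Site 3, a majority cycle.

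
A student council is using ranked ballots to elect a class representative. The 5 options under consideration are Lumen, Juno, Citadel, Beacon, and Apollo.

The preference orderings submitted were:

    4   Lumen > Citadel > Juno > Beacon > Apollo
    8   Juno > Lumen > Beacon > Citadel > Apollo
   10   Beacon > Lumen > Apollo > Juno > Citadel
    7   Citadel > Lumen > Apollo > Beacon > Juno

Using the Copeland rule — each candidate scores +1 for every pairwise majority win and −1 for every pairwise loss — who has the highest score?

Pairwise results:
  Lumen vs Juno: Lumen wins 21–8.
  Lumen vs Citadel: Lumen wins 22–7.
  Lumen vs Beacon: Lumen wins 19–10.
  Lumen vs Apollo: Lumen wins 29–0.
  Juno vs Citadel: Juno wins 18–11.
  Juno vs Beacon: Beacon wins 17–12.
  Juno vs Apollo: Apollo wins 17–12.
  Citadel vs Beacon: Beacon wins 18–11.
  Citadel vs Apollo: Citadel wins 19–10.
  Beacon vs Apollo: Beacon wins 22–7.
Copeland scores (wins − losses):
  Lumen: 4 − 0 = 4
  Juno: 1 − 3 = -2
  Citadel: 1 − 3 = -2
  Beacon: 3 − 1 = 2
  Apollo: 1 − 3 = -2
Lumen has the best Copeland score.

Lumen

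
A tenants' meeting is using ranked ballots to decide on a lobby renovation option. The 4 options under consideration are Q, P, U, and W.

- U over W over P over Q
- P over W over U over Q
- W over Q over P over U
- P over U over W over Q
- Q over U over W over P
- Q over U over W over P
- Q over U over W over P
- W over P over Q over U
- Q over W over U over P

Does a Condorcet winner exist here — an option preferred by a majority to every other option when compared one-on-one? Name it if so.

Head-to-head results (9 voters total):
Q vs P: Q wins 5–4.
Q vs U: Q wins 6–3.
Q vs W: W wins 5–4.
P vs U: U wins 5–4.
P vs W: W wins 7–2.
U vs W: U wins 5–4.
No candidate beats all others: Q beats U beats W beats Q, a majority cycle.

There is no Condorcet winner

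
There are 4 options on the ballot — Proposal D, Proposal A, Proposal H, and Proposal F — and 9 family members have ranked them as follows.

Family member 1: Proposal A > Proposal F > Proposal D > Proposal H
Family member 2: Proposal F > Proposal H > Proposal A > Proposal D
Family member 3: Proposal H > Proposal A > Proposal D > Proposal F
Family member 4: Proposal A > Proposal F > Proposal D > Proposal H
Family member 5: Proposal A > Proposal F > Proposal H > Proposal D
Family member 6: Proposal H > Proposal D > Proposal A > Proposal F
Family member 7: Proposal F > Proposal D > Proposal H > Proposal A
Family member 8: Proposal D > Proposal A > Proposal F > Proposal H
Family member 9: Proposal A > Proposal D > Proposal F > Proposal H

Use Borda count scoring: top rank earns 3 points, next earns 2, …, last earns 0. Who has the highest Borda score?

Proposal A

Borda scores:
  Proposal D: 1 + 0 + 1 + 1 + 0 + 2 + 2 + 3 + 2 = 12
  Proposal A: 3 + 1 + 2 + 3 + 3 + 1 + 0 + 2 + 3 = 18
  Proposal H: 0 + 2 + 3 + 0 + 1 + 3 + 1 + 0 + 0 = 10
  Proposal F: 2 + 3 + 0 + 2 + 2 + 0 + 3 + 1 + 1 = 14
Proposal A has the highest total.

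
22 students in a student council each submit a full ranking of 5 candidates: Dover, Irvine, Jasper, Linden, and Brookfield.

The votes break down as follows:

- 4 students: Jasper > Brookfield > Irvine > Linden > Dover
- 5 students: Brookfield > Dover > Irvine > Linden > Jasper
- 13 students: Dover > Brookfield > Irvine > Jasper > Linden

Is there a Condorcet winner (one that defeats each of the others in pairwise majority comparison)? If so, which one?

Dover

Head-to-head results (22 voters total):
Dover vs Irvine: Dover wins 18–4.
Dover vs Jasper: Dover wins 18–4.
Dover vs Linden: Dover wins 18–4.
Dover vs Brookfield: Dover wins 13–9.
Irvine vs Jasper: Irvine wins 18–4.
Irvine vs Linden: Irvine wins 22–0.
Irvine vs Brookfield: Brookfield wins 22–0.
Jasper vs Linden: Jasper wins 17–5.
Jasper vs Brookfield: Brookfield wins 18–4.
Linden vs Brookfield: Brookfield wins 22–0.
Dover beats each rival — Irvine (18–4), Jasper (18–4), Linden (18–4), Brookfield (13–9) — so Dover is the Condorcet winner.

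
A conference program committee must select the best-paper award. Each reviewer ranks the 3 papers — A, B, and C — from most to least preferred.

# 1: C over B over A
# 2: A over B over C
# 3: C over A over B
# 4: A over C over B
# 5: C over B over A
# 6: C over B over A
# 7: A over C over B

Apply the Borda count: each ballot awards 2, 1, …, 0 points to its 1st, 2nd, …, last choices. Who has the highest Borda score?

Borda scores:
  A: 0 + 2 + 1 + 2 + 0 + 0 + 2 = 7
  B: 1 + 1 + 0 + 0 + 1 + 1 + 0 = 4
  C: 2 + 0 + 2 + 1 + 2 + 2 + 1 = 10
C has the highest total.

C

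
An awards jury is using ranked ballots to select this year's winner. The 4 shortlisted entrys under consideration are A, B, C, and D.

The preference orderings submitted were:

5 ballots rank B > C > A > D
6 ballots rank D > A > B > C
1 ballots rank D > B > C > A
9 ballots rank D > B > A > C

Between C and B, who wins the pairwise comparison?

B

Ballots ranking C above B: 0.
Ballots ranking B above C: 5+6+1+9 = 21.
B wins the head-to-head, 21–0.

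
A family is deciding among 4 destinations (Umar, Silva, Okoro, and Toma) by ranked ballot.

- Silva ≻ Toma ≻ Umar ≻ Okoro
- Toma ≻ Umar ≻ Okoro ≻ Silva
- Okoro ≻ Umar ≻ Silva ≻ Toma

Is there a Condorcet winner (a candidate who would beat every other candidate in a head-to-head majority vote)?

Head-to-head results (3 voters total):
Umar vs Silva: Umar wins 2–1.
Umar vs Okoro: Umar wins 2–1.
Umar vs Toma: Toma wins 2–1.
Silva vs Okoro: Okoro wins 2–1.
Silva vs Toma: Silva wins 2–1.
Okoro vs Toma: Toma wins 2–1.
No candidate beats all others: Umar beats Silva beats Toma beats Umar, a majority cycle.

No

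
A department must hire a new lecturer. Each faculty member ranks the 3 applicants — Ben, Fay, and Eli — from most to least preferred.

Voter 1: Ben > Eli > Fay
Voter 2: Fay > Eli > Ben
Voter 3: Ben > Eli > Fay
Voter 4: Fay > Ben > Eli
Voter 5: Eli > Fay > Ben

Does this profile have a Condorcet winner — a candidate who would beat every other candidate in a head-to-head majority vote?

No

Head-to-head results (5 voters total):
Ben vs Fay: Fay wins 3–2.
Ben vs Eli: Ben wins 3–2.
Fay vs Eli: Eli wins 3–2.
No candidate beats all others: Ben beats Eli beats Fay beats Ben, a majority cycle.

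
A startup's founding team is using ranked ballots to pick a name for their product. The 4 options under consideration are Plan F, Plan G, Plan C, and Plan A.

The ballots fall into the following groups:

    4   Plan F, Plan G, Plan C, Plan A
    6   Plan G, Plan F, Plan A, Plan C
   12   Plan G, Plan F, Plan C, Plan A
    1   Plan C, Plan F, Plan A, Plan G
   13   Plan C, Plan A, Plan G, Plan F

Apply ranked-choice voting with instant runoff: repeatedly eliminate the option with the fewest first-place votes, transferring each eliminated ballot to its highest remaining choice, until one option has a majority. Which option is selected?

Round 1: Plan G 18, Plan C 14, Plan F 4, Plan A 0. Plan A has the fewest and is eliminated.
Round 2: Plan G 18, Plan C 14, Plan F 4. Plan F has the fewest and is eliminated.
Round 3: Plan G 22, Plan C 14. Plan G has a majority.

Plan G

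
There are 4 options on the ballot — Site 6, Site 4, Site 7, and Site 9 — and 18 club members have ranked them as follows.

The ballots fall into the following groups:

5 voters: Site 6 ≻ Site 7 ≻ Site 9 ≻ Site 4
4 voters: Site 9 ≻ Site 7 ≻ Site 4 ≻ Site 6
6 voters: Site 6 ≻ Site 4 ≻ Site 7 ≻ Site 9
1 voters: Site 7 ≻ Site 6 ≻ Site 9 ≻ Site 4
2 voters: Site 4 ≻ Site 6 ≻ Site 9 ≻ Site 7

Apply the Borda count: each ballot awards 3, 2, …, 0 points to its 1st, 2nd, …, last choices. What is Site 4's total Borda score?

Borda scores:
  Site 6: 5·3 + 4·0 + 6·3 + 2 + 2·2 = 39
  Site 4: 5·0 + 4·1 + 6·2 + 0 + 2·3 = 22
  Site 7: 5·2 + 4·2 + 6·1 + 3 + 2·0 = 27
  Site 9: 5·1 + 4·3 + 6·0 + 1 + 2·1 = 20

22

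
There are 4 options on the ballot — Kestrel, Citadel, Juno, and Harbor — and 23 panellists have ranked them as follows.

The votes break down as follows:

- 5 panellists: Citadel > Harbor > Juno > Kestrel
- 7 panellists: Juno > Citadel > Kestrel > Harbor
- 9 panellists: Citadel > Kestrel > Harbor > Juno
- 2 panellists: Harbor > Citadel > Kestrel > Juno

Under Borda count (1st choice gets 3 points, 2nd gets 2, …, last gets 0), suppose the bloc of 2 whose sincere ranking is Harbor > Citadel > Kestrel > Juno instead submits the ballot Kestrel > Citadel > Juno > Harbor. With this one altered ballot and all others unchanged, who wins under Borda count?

Borda totals with the altered ballot: Kestrel 31, Citadel 60, Juno 28, Harbor 19.
The winner is unchanged: still Citadel.

Citadel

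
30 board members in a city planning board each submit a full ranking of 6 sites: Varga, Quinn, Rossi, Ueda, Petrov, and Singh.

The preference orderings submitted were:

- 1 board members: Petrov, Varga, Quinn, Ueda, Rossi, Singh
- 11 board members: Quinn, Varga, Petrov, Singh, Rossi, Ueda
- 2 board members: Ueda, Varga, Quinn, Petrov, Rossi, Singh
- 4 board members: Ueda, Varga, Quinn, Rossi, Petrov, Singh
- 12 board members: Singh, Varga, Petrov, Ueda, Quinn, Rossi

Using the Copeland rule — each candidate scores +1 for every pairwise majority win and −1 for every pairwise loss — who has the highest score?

Varga

Pairwise results:
  Varga vs Quinn: Varga wins 19–11.
  Varga vs Rossi: Varga wins 30–0.
  Varga vs Ueda: Varga wins 24–6.
  Varga vs Petrov: Varga wins 29–1.
  Varga vs Singh: Varga wins 18–12.
  Quinn vs Rossi: Quinn wins 30–0.
  Quinn vs Ueda: Ueda wins 18–12.
  Quinn vs Petrov: Quinn wins 17–13.
  Quinn vs Singh: Quinn wins 18–12.
  Rossi vs Ueda: Ueda wins 19–11.
  Rossi vs Petrov: Petrov wins 26–4.
  Rossi vs Singh: Singh wins 23–7.
  Ueda vs Petrov: Petrov wins 24–6.
  Ueda vs Singh: Singh wins 23–7.
  Petrov vs Singh: Petrov wins 18–12.
Copeland scores (wins − losses):
  Varga: 5 − 0 = 5
  Quinn: 3 − 2 = 1
  Rossi: 0 − 5 = -5
  Ueda: 2 − 3 = -1
  Petrov: 3 − 2 = 1
  Singh: 2 − 3 = -1
Varga has the best Copeland score.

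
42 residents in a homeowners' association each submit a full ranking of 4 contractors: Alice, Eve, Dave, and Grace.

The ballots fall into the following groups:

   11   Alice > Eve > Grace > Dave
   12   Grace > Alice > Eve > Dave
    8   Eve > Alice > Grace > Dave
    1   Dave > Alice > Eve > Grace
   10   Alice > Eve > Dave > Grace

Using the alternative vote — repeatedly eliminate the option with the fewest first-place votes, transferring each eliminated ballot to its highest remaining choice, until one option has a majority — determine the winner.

Alice

Round 1: Alice 21, Grace 12, Eve 8, Dave 1. Dave has the fewest and is eliminated.
Round 2: Alice 22, Grace 12, Eve 8. Alice has a majority.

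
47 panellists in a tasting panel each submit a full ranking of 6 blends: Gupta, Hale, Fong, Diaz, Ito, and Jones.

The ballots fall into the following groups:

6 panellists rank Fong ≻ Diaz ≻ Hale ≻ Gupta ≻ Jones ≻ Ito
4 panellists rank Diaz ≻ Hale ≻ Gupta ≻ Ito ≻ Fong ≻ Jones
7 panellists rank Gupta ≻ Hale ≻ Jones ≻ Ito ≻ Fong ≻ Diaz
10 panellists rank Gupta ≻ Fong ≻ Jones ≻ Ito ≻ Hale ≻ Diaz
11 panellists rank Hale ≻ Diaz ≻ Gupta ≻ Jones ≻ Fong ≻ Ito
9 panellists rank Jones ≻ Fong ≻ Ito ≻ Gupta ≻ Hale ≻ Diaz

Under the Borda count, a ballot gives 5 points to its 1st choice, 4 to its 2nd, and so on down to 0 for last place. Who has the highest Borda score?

Borda scores:
  Gupta: 6·2 + 4·3 + 7·5 + 10·5 + 11·3 + 9·2 = 160
  Hale: 6·3 + 4·4 + 7·4 + 10·1 + 11·5 + 9·1 = 136
  Fong: 6·5 + 4·1 + 7·1 + 10·4 + 11·1 + 9·4 = 128
  Diaz: 6·4 + 4·5 + 7·0 + 10·0 + 11·4 + 9·0 = 88
  Ito: 6·0 + 4·2 + 7·2 + 10·2 + 11·0 + 9·3 = 69
  Jones: 6·1 + 4·0 + 7·3 + 10·3 + 11·2 + 9·5 = 124
Gupta has the highest total.

Gupta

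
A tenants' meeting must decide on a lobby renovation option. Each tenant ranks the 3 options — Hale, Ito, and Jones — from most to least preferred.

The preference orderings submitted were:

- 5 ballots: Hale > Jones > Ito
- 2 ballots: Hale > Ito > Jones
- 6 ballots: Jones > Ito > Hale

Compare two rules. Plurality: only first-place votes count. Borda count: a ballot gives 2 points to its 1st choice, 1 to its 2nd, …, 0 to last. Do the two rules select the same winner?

No

Plurality first-place counts: Hale 7, Ito 0, Jones 6 → Hale.
Borda totals: Hale 14, Ito 8, Jones 17 → Jones.
The two rules disagree: plurality picks Hale, Borda picks Jones.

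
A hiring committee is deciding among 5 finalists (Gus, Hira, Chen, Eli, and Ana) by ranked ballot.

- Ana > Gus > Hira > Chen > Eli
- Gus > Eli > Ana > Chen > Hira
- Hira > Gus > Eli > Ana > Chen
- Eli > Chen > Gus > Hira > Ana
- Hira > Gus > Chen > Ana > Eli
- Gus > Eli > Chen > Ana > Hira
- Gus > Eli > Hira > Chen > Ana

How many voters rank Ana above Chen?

3

Ballots ranking Ana above Chen: 3.
Ballots ranking Chen above Ana: 4.
So 3 of 7 voters prefer Ana to Chen.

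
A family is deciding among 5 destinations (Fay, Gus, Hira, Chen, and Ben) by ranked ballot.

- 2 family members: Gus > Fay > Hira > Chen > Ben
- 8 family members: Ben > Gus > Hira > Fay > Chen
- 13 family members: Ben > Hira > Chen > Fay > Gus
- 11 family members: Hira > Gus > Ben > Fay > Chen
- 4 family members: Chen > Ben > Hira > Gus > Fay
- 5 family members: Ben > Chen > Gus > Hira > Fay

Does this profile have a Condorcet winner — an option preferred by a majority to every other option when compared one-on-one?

Head-to-head results (43 voters total):
Fay vs Gus: Gus wins 30–13.
Fay vs Hira: Hira wins 41–2.
Fay vs Chen: Chen wins 22–21.
Fay vs Ben: Ben wins 41–2.
Gus vs Hira: Hira wins 28–15.
Gus vs Chen: Chen wins 22–21.
Gus vs Ben: Ben wins 30–13.
Hira vs Chen: Hira wins 34–9.
Hira vs Ben: Ben wins 30–13.
Chen vs Ben: Ben wins 37–6.
Ben beats each rival — Fay (41–2), Gus (30–13), Hira (30–13), Chen (37–6) — so Ben is the Condorcet winner.

Yes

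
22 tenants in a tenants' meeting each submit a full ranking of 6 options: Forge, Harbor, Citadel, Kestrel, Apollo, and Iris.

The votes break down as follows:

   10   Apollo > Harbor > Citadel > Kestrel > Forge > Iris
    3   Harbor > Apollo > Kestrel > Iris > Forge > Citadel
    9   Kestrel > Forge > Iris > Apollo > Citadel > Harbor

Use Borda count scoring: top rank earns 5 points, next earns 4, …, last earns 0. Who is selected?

Apollo

Borda scores:
  Forge: 10·1 + 3·1 + 9·4 = 49
  Harbor: 10·4 + 3·5 + 9·0 = 55
  Citadel: 10·3 + 3·0 + 9·1 = 39
  Kestrel: 10·2 + 3·3 + 9·5 = 74
  Apollo: 10·5 + 3·4 + 9·2 = 80
  Iris: 10·0 + 3·2 + 9·3 = 33
Apollo has the highest total.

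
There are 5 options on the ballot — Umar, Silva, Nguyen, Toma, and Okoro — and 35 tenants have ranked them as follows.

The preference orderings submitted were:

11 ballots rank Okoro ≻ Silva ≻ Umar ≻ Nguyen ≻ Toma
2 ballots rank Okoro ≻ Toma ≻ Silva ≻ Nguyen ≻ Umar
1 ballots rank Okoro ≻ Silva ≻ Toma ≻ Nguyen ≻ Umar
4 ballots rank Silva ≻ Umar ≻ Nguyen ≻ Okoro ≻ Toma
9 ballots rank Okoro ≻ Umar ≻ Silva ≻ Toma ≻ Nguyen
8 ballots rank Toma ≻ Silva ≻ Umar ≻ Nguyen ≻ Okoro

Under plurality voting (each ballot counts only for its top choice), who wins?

Okoro

First-place vote totals:
  Umar: 0
  Silva: 4
  Nguyen: 0
  Toma: 8
  Okoro: 23
Okoro has the most first-place votes.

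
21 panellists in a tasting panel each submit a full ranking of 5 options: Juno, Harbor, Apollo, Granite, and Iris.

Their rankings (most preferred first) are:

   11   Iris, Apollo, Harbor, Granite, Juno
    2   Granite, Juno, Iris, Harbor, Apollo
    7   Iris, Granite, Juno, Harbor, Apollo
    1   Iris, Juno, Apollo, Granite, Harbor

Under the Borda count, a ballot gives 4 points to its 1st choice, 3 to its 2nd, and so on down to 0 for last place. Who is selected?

Borda scores:
  Juno: 11·0 + 2·3 + 7·2 + 3 = 23
  Harbor: 11·2 + 2·1 + 7·1 + 0 = 31
  Apollo: 11·3 + 2·0 + 7·0 + 2 = 35
  Granite: 11·1 + 2·4 + 7·3 + 1 = 41
  Iris: 11·4 + 2·2 + 7·4 + 4 = 80
Iris has the highest total.

Iris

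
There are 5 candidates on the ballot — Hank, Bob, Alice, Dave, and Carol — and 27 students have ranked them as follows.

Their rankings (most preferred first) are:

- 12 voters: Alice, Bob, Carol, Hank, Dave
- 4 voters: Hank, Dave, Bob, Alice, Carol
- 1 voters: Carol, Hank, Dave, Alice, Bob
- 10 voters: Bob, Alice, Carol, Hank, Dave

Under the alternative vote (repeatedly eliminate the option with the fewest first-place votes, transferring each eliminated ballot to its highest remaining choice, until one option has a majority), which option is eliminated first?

Round 1: Alice 12, Bob 10, Hank 4, Carol 1, Dave 0. Dave has the fewest and is eliminated.
Round 2: Alice 12, Bob 10, Hank 4, Carol 1. Carol has the fewest and is eliminated.
Round 3: Alice 12, Bob 10, Hank 5. Hank has the fewest and is eliminated.
Round 4: Bob 14, Alice 13. Bob has a majority.

Dave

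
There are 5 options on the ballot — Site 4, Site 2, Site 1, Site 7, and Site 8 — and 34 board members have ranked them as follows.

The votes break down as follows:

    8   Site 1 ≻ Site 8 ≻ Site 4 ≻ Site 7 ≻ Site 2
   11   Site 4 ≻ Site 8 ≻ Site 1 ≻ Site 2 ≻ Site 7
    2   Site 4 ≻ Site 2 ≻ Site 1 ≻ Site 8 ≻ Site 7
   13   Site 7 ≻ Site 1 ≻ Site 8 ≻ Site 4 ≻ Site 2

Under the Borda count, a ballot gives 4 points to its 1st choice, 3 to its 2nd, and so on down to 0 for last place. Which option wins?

Site 1

Borda scores:
  Site 4: 8·2 + 11·4 + 2·4 + 13·1 = 81
  Site 2: 8·0 + 11·1 + 2·3 + 13·0 = 17
  Site 1: 8·4 + 11·2 + 2·2 + 13·3 = 97
  Site 7: 8·1 + 11·0 + 2·0 + 13·4 = 60
  Site 8: 8·3 + 11·3 + 2·1 + 13·2 = 85
Site 1 has the highest total.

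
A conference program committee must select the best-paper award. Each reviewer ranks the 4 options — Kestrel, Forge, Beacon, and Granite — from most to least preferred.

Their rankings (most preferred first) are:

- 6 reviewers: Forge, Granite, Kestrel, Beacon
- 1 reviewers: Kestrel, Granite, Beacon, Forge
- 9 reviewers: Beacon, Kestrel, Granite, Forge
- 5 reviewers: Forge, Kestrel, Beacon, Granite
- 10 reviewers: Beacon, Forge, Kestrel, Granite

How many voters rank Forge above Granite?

21

Ballots ranking Forge above Granite: 6+5+10 = 21.
Ballots ranking Granite above Forge: 1+9 = 10.
So 21 of 31 voters prefer Forge to Granite.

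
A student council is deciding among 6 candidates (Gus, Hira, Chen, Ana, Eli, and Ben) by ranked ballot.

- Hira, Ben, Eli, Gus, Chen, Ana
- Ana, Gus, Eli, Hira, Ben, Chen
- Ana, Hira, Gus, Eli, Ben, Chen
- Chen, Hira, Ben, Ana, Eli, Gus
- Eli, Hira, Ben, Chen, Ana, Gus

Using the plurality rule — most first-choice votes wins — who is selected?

First-place vote totals:
  Gus: 0
  Hira: 1
  Chen: 1
  Ana: 2
  Eli: 1
  Ben: 0
Ana has the most first-place votes.

Ana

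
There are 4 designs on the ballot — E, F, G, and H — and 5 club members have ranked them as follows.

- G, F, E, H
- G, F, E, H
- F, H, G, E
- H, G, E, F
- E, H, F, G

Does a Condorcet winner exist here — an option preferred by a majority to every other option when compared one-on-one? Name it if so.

None — there is no Condorcet winner

Head-to-head results (5 voters total):
E vs F: F wins 3–2.
E vs G: G wins 4–1.
E vs H: E wins 3–2.
F vs G: G wins 3–2.
F vs H: F wins 3–2.
G vs H: H wins 3–2.
No candidate beats all others: E beats H beats G beats E, a majority cycle.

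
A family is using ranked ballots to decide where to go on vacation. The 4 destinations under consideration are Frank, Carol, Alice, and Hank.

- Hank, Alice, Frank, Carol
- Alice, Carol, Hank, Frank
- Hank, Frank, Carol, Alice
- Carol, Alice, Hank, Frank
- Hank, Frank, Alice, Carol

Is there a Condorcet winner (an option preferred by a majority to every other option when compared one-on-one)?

Yes

Head-to-head results (5 voters total):
Frank vs Carol: Frank wins 3–2.
Frank vs Alice: Alice wins 3–2.
Frank vs Hank: Hank wins 5–0.
Carol vs Alice: Alice wins 3–2.
Carol vs Hank: Hank wins 3–2.
Alice vs Hank: Hank wins 3–2.
Hank beats each rival — Frank (5–0), Carol (3–2), Alice (3–2) — so Hank is the Condorcet winner.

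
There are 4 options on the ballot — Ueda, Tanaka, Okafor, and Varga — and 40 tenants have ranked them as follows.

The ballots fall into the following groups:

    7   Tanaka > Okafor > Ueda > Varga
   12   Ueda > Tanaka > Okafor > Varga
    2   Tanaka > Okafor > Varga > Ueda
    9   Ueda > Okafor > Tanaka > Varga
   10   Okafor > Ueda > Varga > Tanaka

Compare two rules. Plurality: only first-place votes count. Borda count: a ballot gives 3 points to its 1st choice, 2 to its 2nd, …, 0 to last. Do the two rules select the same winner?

Yes

Plurality first-place counts: Ueda 21, Tanaka 9, Okafor 10, Varga 0 → Ueda.
Borda totals: Ueda 90, Tanaka 60, Okafor 78, Varga 12 → Ueda.
The two rules agree on Ueda.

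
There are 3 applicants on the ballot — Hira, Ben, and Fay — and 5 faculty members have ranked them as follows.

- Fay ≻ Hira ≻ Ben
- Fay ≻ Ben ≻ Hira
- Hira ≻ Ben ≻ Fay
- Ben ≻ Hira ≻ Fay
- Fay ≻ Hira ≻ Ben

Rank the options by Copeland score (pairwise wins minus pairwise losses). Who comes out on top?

Pairwise results:
  Hira vs Ben: Hira wins 3–2.
  Hira vs Fay: Fay wins 3–2.
  Ben vs Fay: Fay wins 3–2.
Copeland scores (wins − losses):
  Hira: 1 − 1 = 0
  Ben: 0 − 2 = -2
  Fay: 2 − 0 = 2
Fay has the best Copeland score.

Fay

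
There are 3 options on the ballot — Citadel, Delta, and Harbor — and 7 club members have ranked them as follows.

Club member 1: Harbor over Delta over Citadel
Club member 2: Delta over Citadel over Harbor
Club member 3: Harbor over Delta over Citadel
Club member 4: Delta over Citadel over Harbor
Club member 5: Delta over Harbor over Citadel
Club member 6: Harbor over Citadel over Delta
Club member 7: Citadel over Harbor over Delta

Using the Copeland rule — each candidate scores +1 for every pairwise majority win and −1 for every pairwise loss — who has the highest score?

Pairwise results:
  Citadel vs Delta: Delta wins 5–2.
  Citadel vs Harbor: Harbor wins 4–3.
  Delta vs Harbor: Harbor wins 4–3.
Copeland scores (wins − losses):
  Citadel: 0 − 2 = -2
  Delta: 1 − 1 = 0
  Harbor: 2 − 0 = 2
Harbor has the best Copeland score.

Harbor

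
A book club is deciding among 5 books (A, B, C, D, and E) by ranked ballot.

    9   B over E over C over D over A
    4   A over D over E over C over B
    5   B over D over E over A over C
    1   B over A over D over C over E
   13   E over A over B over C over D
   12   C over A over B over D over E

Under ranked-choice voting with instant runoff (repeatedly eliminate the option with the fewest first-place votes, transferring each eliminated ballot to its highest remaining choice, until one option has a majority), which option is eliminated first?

D

Round 1: B 15, E 13, C 12, A 4, D 0. D has the fewest and is eliminated.
Round 2: B 15, E 13, C 12, A 4. A has the fewest and is eliminated.
Round 3: E 17, B 15, C 12. C has the fewest and is eliminated.
Round 4: B 27, E 17. B has a majority.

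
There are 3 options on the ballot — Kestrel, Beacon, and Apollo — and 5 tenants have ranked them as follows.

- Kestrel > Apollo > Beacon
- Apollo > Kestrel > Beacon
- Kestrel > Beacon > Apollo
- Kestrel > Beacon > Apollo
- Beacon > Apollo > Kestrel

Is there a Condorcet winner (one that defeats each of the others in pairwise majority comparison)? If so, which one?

Kestrel

Head-to-head results (5 voters total):
Kestrel vs Beacon: Kestrel wins 4–1.
Kestrel vs Apollo: Kestrel wins 3–2.
Beacon vs Apollo: Beacon wins 3–2.
Kestrel beats each rival — Beacon (4–1), Apollo (3–2) — so Kestrel is the Condorcet winner.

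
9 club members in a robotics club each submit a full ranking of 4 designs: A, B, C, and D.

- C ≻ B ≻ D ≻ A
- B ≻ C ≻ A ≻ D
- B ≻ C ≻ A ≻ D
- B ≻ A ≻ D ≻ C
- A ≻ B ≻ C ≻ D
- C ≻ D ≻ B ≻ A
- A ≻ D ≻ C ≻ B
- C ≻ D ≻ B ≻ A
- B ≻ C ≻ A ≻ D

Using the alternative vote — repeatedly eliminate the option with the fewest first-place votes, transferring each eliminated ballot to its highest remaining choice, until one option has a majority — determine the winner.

B

Round 1: B 4, C 3, A 2, D 0. D has the fewest and is eliminated.
Round 2: B 4, C 3, A 2. A has the fewest and is eliminated.
Round 3: B 5, C 4. B has a majority.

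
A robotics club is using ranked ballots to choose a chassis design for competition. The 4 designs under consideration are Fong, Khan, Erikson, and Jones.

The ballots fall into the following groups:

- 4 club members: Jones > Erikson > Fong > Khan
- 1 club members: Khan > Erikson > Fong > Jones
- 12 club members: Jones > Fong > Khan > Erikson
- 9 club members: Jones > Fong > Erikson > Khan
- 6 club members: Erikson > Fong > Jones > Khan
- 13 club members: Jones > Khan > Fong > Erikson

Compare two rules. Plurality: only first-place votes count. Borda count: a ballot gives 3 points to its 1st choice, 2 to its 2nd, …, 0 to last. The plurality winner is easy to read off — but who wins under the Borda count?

Jones

Plurality first-place counts: Fong 0, Khan 1, Erikson 6, Jones 38 → Jones.
Borda totals: Fong 72, Khan 41, Erikson 37, Jones 120 → Jones.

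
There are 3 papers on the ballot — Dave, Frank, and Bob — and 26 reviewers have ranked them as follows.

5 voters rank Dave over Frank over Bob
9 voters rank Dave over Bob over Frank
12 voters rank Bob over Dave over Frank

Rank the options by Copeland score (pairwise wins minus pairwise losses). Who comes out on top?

Pairwise results:
  Dave vs Frank: Dave wins 26–0.
  Dave vs Bob: Dave wins 14–12.
  Frank vs Bob: Bob wins 21–5.
Copeland scores (wins − losses):
  Dave: 2 − 0 = 2
  Frank: 0 − 2 = -2
  Bob: 1 − 1 = 0
Dave has the best Copeland score.

Dave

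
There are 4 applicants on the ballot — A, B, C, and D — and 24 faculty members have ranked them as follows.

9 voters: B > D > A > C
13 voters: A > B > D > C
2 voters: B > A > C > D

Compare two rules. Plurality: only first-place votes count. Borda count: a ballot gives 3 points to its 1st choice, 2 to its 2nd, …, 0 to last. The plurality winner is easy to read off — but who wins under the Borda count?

Plurality first-place counts: A 13, B 11, C 0, D 0 → A.
Borda totals: A 52, B 59, C 2, D 31 → B.

B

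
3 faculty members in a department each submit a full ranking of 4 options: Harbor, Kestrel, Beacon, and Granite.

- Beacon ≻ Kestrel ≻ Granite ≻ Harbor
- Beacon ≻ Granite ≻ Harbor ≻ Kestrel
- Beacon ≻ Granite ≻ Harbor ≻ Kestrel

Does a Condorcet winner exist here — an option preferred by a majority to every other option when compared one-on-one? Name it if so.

Beacon

Head-to-head results (3 voters total):
Harbor vs Kestrel: Harbor wins 2–1.
Harbor vs Beacon: Beacon wins 3–0.
Harbor vs Granite: Granite wins 3–0.
Kestrel vs Beacon: Beacon wins 3–0.
Kestrel vs Granite: Granite wins 2–1.
Beacon vs Granite: Beacon wins 3–0.
Beacon beats each rival — Harbor (3–0), Kestrel (3–0), Granite (3–0) — so Beacon is the Condorcet winner.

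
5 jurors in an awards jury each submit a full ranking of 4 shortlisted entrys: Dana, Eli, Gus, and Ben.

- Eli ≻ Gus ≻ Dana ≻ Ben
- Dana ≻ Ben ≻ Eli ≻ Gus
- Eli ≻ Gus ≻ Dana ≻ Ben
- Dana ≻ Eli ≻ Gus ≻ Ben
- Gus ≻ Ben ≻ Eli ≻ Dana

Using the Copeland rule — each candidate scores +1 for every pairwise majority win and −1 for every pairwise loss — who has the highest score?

Eli

Pairwise results:
  Dana vs Eli: Eli wins 3–2.
  Dana vs Gus: Gus wins 3–2.
  Dana vs Ben: Dana wins 4–1.
  Eli vs Gus: Eli wins 4–1.
  Eli vs Ben: Eli wins 3–2.
  Gus vs Ben: Gus wins 4–1.
Copeland scores (wins − losses):
  Dana: 1 − 2 = -1
  Eli: 3 − 0 = 3
  Gus: 2 − 1 = 1
  Ben: 0 − 3 = -3
Eli has the best Copeland score.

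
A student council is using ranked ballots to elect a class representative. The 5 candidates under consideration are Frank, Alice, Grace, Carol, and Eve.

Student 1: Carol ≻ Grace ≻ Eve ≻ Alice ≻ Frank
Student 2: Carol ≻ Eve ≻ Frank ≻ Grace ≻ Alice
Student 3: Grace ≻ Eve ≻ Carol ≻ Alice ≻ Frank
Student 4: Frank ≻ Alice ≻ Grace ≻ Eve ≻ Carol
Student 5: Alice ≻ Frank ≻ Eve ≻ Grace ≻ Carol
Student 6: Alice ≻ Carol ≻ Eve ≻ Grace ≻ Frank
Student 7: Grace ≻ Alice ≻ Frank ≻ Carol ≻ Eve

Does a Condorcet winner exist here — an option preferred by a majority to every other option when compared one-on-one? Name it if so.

Grace

Head-to-head results (7 voters total):
Frank vs Alice: Alice wins 5–2.
Frank vs Grace: Grace wins 4–3.
Frank vs Carol: Carol wins 4–3.
Frank vs Eve: Eve wins 4–3.
Alice vs Grace: Grace wins 4–3.
Alice vs Carol: Alice wins 4–3.
Alice vs Eve: Alice wins 4–3.
Grace vs Carol: Grace wins 4–3.
Grace vs Eve: Grace wins 4–3.
Carol vs Eve: Carol wins 4–3.
Grace beats each rival — Frank (4–3), Alice (4–3), Carol (4–3), Eve (4–3) — so Grace is the Condorcet winner.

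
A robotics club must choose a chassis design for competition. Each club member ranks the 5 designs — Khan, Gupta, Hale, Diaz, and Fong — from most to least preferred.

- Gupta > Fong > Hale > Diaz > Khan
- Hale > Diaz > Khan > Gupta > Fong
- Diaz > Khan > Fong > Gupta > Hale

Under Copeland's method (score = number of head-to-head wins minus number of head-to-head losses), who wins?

Diaz

Pairwise results:
  Khan vs Gupta: Khan wins 2–1.
  Khan vs Hale: Hale wins 2–1.
  Khan vs Diaz: Diaz wins 3–0.
  Khan vs Fong: Khan wins 2–1.
  Gupta vs Hale: Gupta wins 2–1.
  Gupta vs Diaz: Diaz wins 2–1.
  Gupta vs Fong: Gupta wins 2–1.
  Hale vs Diaz: Hale wins 2–1.
  Hale vs Fong: Fong wins 2–1.
  Diaz vs Fong: Diaz wins 2–1.
Copeland scores (wins − losses):
  Khan: 2 − 2 = 0
  Gupta: 2 − 2 = 0
  Hale: 2 − 2 = 0
  Diaz: 3 − 1 = 2
  Fong: 1 − 3 = -2
Diaz has the best Copeland score.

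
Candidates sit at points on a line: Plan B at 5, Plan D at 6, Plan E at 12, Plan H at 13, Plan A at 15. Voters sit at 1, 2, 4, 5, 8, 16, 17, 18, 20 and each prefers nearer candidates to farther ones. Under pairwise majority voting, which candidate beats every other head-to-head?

With single-peaked preferences on a line, the Condorcet winner is the candidate closest to the median voter.
The median voter (position 8) is closest to Plan D at 6.
Check: Plan D vs Plan E — voters closer to Plan D: 5 of 9.

Plan D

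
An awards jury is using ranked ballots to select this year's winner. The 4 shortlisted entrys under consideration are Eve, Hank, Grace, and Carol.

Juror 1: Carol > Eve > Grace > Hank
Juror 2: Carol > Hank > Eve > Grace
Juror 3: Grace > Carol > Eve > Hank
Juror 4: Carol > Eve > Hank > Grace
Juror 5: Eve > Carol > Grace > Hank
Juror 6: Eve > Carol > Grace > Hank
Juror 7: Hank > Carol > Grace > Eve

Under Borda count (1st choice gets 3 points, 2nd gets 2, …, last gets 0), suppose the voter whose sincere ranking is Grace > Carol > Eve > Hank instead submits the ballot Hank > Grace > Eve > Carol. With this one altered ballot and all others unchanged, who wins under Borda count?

Carol

Borda totals with the altered ballot: Eve 12, Hank 9, Grace 6, Carol 15.
The winner is unchanged: still Carol.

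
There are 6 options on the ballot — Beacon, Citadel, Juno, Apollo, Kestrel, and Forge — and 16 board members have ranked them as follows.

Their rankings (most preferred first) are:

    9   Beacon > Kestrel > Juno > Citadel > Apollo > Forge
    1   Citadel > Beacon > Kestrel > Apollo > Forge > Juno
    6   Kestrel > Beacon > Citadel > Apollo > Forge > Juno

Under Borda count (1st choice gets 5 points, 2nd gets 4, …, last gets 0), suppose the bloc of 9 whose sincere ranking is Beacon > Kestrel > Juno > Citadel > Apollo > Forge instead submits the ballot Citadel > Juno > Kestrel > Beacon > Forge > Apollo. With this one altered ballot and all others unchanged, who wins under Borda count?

Citadel

Borda totals with the altered ballot: Beacon 46, Citadel 68, Juno 36, Apollo 14, Kestrel 60, Forge 16.
The switch changes the winner from Beacon to Citadel.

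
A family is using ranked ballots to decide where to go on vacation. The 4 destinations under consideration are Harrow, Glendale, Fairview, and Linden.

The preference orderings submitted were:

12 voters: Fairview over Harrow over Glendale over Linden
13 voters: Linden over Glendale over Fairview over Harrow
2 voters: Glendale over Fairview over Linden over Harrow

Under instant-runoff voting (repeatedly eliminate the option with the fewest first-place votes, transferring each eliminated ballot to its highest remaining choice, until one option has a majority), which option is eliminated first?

Harrow

Round 1: Linden 13, Fairview 12, Glendale 2, Harrow 0. Harrow has the fewest and is eliminated.
Round 2: Linden 13, Fairview 12, Glendale 2. Glendale has the fewest and is eliminated.
Round 3: Fairview 14, Linden 13. Fairview has a majority.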